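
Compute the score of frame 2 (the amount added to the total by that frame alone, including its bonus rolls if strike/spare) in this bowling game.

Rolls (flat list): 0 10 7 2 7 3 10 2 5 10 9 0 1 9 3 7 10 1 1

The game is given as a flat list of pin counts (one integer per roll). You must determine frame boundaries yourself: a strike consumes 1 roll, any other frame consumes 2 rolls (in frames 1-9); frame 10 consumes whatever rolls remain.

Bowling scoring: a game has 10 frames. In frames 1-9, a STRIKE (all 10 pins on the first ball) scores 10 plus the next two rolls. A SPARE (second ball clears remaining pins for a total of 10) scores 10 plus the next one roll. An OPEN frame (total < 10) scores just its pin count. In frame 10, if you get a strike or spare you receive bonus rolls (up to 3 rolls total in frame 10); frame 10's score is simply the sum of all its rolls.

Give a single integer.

Answer: 9

Derivation:
Frame 1: SPARE (0+10=10). 10 + next roll (7) = 17. Cumulative: 17
Frame 2: OPEN (7+2=9). Cumulative: 26
Frame 3: SPARE (7+3=10). 10 + next roll (10) = 20. Cumulative: 46
Frame 4: STRIKE. 10 + next two rolls (2+5) = 17. Cumulative: 63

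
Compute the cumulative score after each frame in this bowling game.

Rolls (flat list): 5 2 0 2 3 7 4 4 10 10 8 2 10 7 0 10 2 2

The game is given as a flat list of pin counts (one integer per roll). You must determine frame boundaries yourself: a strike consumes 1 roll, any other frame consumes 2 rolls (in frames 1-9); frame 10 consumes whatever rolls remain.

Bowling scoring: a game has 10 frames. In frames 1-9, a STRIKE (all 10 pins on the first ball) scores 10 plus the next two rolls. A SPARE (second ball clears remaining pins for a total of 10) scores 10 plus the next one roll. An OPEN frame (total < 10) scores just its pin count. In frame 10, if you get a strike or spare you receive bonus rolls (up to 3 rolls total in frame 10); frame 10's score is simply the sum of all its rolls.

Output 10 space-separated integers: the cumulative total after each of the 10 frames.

Answer: 7 9 23 31 59 79 99 116 123 137

Derivation:
Frame 1: OPEN (5+2=7). Cumulative: 7
Frame 2: OPEN (0+2=2). Cumulative: 9
Frame 3: SPARE (3+7=10). 10 + next roll (4) = 14. Cumulative: 23
Frame 4: OPEN (4+4=8). Cumulative: 31
Frame 5: STRIKE. 10 + next two rolls (10+8) = 28. Cumulative: 59
Frame 6: STRIKE. 10 + next two rolls (8+2) = 20. Cumulative: 79
Frame 7: SPARE (8+2=10). 10 + next roll (10) = 20. Cumulative: 99
Frame 8: STRIKE. 10 + next two rolls (7+0) = 17. Cumulative: 116
Frame 9: OPEN (7+0=7). Cumulative: 123
Frame 10: STRIKE. Sum of all frame-10 rolls (10+2+2) = 14. Cumulative: 137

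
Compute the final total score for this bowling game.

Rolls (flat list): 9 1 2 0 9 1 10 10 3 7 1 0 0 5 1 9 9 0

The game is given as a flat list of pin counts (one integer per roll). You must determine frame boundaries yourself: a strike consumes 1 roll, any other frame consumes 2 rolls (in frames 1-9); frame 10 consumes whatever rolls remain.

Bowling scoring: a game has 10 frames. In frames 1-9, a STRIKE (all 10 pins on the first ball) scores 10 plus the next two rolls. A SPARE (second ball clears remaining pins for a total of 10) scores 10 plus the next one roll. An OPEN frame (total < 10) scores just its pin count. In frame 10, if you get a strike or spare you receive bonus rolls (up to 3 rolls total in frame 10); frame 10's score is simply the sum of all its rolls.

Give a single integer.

Frame 1: SPARE (9+1=10). 10 + next roll (2) = 12. Cumulative: 12
Frame 2: OPEN (2+0=2). Cumulative: 14
Frame 3: SPARE (9+1=10). 10 + next roll (10) = 20. Cumulative: 34
Frame 4: STRIKE. 10 + next two rolls (10+3) = 23. Cumulative: 57
Frame 5: STRIKE. 10 + next two rolls (3+7) = 20. Cumulative: 77
Frame 6: SPARE (3+7=10). 10 + next roll (1) = 11. Cumulative: 88
Frame 7: OPEN (1+0=1). Cumulative: 89
Frame 8: OPEN (0+5=5). Cumulative: 94
Frame 9: SPARE (1+9=10). 10 + next roll (9) = 19. Cumulative: 113
Frame 10: OPEN. Sum of all frame-10 rolls (9+0) = 9. Cumulative: 122

Answer: 122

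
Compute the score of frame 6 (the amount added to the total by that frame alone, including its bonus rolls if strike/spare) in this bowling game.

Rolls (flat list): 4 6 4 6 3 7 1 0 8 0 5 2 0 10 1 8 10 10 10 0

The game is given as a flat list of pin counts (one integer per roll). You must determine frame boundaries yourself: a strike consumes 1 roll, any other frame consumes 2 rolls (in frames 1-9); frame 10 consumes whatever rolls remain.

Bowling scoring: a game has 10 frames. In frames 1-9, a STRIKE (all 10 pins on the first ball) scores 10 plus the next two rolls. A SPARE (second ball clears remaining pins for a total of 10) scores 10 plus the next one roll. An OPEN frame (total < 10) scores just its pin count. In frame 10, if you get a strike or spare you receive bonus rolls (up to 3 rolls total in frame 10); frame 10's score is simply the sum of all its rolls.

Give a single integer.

Answer: 7

Derivation:
Frame 1: SPARE (4+6=10). 10 + next roll (4) = 14. Cumulative: 14
Frame 2: SPARE (4+6=10). 10 + next roll (3) = 13. Cumulative: 27
Frame 3: SPARE (3+7=10). 10 + next roll (1) = 11. Cumulative: 38
Frame 4: OPEN (1+0=1). Cumulative: 39
Frame 5: OPEN (8+0=8). Cumulative: 47
Frame 6: OPEN (5+2=7). Cumulative: 54
Frame 7: SPARE (0+10=10). 10 + next roll (1) = 11. Cumulative: 65
Frame 8: OPEN (1+8=9). Cumulative: 74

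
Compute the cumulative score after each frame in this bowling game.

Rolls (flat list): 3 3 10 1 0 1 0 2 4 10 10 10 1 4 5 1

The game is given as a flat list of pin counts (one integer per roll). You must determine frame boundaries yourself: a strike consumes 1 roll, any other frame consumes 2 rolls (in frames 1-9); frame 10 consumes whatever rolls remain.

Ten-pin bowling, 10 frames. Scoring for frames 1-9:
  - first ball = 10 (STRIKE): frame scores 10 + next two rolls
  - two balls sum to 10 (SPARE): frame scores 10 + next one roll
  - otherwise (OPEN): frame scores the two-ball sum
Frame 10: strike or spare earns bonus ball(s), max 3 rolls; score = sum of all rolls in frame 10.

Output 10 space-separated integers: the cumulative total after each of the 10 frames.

Frame 1: OPEN (3+3=6). Cumulative: 6
Frame 2: STRIKE. 10 + next two rolls (1+0) = 11. Cumulative: 17
Frame 3: OPEN (1+0=1). Cumulative: 18
Frame 4: OPEN (1+0=1). Cumulative: 19
Frame 5: OPEN (2+4=6). Cumulative: 25
Frame 6: STRIKE. 10 + next two rolls (10+10) = 30. Cumulative: 55
Frame 7: STRIKE. 10 + next two rolls (10+1) = 21. Cumulative: 76
Frame 8: STRIKE. 10 + next two rolls (1+4) = 15. Cumulative: 91
Frame 9: OPEN (1+4=5). Cumulative: 96
Frame 10: OPEN. Sum of all frame-10 rolls (5+1) = 6. Cumulative: 102

Answer: 6 17 18 19 25 55 76 91 96 102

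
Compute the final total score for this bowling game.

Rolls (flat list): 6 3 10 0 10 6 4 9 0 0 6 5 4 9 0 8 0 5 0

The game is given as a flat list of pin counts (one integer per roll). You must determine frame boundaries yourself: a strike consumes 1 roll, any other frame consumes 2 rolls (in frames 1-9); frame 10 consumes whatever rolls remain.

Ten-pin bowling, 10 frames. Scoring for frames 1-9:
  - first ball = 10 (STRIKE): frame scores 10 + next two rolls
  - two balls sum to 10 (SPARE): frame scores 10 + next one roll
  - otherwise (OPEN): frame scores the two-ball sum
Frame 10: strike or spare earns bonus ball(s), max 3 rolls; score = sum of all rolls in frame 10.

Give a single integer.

Frame 1: OPEN (6+3=9). Cumulative: 9
Frame 2: STRIKE. 10 + next two rolls (0+10) = 20. Cumulative: 29
Frame 3: SPARE (0+10=10). 10 + next roll (6) = 16. Cumulative: 45
Frame 4: SPARE (6+4=10). 10 + next roll (9) = 19. Cumulative: 64
Frame 5: OPEN (9+0=9). Cumulative: 73
Frame 6: OPEN (0+6=6). Cumulative: 79
Frame 7: OPEN (5+4=9). Cumulative: 88
Frame 8: OPEN (9+0=9). Cumulative: 97
Frame 9: OPEN (8+0=8). Cumulative: 105
Frame 10: OPEN. Sum of all frame-10 rolls (5+0) = 5. Cumulative: 110

Answer: 110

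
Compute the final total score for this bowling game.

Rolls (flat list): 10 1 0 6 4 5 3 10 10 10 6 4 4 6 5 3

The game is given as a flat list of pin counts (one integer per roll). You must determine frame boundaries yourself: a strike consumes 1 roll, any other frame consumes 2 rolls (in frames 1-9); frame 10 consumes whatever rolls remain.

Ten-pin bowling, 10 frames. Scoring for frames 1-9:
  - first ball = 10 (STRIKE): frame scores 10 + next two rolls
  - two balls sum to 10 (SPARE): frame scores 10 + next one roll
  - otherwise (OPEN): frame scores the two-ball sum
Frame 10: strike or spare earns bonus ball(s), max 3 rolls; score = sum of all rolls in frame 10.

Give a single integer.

Answer: 148

Derivation:
Frame 1: STRIKE. 10 + next two rolls (1+0) = 11. Cumulative: 11
Frame 2: OPEN (1+0=1). Cumulative: 12
Frame 3: SPARE (6+4=10). 10 + next roll (5) = 15. Cumulative: 27
Frame 4: OPEN (5+3=8). Cumulative: 35
Frame 5: STRIKE. 10 + next two rolls (10+10) = 30. Cumulative: 65
Frame 6: STRIKE. 10 + next two rolls (10+6) = 26. Cumulative: 91
Frame 7: STRIKE. 10 + next two rolls (6+4) = 20. Cumulative: 111
Frame 8: SPARE (6+4=10). 10 + next roll (4) = 14. Cumulative: 125
Frame 9: SPARE (4+6=10). 10 + next roll (5) = 15. Cumulative: 140
Frame 10: OPEN. Sum of all frame-10 rolls (5+3) = 8. Cumulative: 148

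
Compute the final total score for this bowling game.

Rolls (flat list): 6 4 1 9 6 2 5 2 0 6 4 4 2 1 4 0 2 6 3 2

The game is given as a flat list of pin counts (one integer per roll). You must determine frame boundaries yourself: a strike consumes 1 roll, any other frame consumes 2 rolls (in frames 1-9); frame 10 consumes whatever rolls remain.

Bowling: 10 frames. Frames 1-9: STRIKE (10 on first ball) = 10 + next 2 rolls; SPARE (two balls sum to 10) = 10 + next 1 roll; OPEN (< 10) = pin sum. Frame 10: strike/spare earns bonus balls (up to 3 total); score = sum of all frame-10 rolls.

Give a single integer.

Answer: 76

Derivation:
Frame 1: SPARE (6+4=10). 10 + next roll (1) = 11. Cumulative: 11
Frame 2: SPARE (1+9=10). 10 + next roll (6) = 16. Cumulative: 27
Frame 3: OPEN (6+2=8). Cumulative: 35
Frame 4: OPEN (5+2=7). Cumulative: 42
Frame 5: OPEN (0+6=6). Cumulative: 48
Frame 6: OPEN (4+4=8). Cumulative: 56
Frame 7: OPEN (2+1=3). Cumulative: 59
Frame 8: OPEN (4+0=4). Cumulative: 63
Frame 9: OPEN (2+6=8). Cumulative: 71
Frame 10: OPEN. Sum of all frame-10 rolls (3+2) = 5. Cumulative: 76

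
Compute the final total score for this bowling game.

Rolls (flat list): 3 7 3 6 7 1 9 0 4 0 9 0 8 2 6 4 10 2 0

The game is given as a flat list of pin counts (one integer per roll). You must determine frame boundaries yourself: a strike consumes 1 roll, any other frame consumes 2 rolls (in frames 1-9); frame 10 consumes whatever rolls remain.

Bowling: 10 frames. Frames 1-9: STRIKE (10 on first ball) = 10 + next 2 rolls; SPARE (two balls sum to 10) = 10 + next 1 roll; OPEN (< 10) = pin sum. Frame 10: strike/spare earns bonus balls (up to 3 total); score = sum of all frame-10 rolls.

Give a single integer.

Answer: 102

Derivation:
Frame 1: SPARE (3+7=10). 10 + next roll (3) = 13. Cumulative: 13
Frame 2: OPEN (3+6=9). Cumulative: 22
Frame 3: OPEN (7+1=8). Cumulative: 30
Frame 4: OPEN (9+0=9). Cumulative: 39
Frame 5: OPEN (4+0=4). Cumulative: 43
Frame 6: OPEN (9+0=9). Cumulative: 52
Frame 7: SPARE (8+2=10). 10 + next roll (6) = 16. Cumulative: 68
Frame 8: SPARE (6+4=10). 10 + next roll (10) = 20. Cumulative: 88
Frame 9: STRIKE. 10 + next two rolls (2+0) = 12. Cumulative: 100
Frame 10: OPEN. Sum of all frame-10 rolls (2+0) = 2. Cumulative: 102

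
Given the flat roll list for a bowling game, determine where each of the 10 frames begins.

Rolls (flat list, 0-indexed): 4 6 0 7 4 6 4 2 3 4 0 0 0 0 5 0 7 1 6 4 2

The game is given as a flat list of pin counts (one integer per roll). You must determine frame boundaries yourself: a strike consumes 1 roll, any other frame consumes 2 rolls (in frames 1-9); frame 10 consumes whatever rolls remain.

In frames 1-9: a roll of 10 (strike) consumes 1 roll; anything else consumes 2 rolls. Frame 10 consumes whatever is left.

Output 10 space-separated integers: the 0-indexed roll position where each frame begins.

Answer: 0 2 4 6 8 10 12 14 16 18

Derivation:
Frame 1 starts at roll index 0: rolls=4,6 (sum=10), consumes 2 rolls
Frame 2 starts at roll index 2: rolls=0,7 (sum=7), consumes 2 rolls
Frame 3 starts at roll index 4: rolls=4,6 (sum=10), consumes 2 rolls
Frame 4 starts at roll index 6: rolls=4,2 (sum=6), consumes 2 rolls
Frame 5 starts at roll index 8: rolls=3,4 (sum=7), consumes 2 rolls
Frame 6 starts at roll index 10: rolls=0,0 (sum=0), consumes 2 rolls
Frame 7 starts at roll index 12: rolls=0,0 (sum=0), consumes 2 rolls
Frame 8 starts at roll index 14: rolls=5,0 (sum=5), consumes 2 rolls
Frame 9 starts at roll index 16: rolls=7,1 (sum=8), consumes 2 rolls
Frame 10 starts at roll index 18: 3 remaining rolls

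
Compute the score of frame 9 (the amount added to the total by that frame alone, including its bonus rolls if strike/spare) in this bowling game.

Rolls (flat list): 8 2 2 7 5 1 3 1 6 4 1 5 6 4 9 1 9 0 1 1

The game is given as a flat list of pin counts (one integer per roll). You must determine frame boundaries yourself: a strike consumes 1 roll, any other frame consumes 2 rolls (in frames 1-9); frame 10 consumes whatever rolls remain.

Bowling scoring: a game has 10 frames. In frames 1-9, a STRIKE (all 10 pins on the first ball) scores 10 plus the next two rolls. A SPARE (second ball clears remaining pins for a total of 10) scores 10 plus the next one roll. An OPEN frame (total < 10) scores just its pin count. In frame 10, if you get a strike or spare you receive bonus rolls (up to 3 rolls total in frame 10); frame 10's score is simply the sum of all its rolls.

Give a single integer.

Answer: 9

Derivation:
Frame 1: SPARE (8+2=10). 10 + next roll (2) = 12. Cumulative: 12
Frame 2: OPEN (2+7=9). Cumulative: 21
Frame 3: OPEN (5+1=6). Cumulative: 27
Frame 4: OPEN (3+1=4). Cumulative: 31
Frame 5: SPARE (6+4=10). 10 + next roll (1) = 11. Cumulative: 42
Frame 6: OPEN (1+5=6). Cumulative: 48
Frame 7: SPARE (6+4=10). 10 + next roll (9) = 19. Cumulative: 67
Frame 8: SPARE (9+1=10). 10 + next roll (9) = 19. Cumulative: 86
Frame 9: OPEN (9+0=9). Cumulative: 95
Frame 10: OPEN. Sum of all frame-10 rolls (1+1) = 2. Cumulative: 97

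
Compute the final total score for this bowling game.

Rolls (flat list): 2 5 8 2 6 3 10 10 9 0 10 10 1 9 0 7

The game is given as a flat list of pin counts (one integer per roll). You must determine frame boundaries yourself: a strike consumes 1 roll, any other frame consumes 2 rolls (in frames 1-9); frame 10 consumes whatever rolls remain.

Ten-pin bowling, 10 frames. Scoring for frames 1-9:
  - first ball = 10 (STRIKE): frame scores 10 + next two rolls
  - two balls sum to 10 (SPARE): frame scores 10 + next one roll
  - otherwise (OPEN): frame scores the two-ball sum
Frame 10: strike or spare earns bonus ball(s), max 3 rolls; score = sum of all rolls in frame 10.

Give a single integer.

Frame 1: OPEN (2+5=7). Cumulative: 7
Frame 2: SPARE (8+2=10). 10 + next roll (6) = 16. Cumulative: 23
Frame 3: OPEN (6+3=9). Cumulative: 32
Frame 4: STRIKE. 10 + next two rolls (10+9) = 29. Cumulative: 61
Frame 5: STRIKE. 10 + next two rolls (9+0) = 19. Cumulative: 80
Frame 6: OPEN (9+0=9). Cumulative: 89
Frame 7: STRIKE. 10 + next two rolls (10+1) = 21. Cumulative: 110
Frame 8: STRIKE. 10 + next two rolls (1+9) = 20. Cumulative: 130
Frame 9: SPARE (1+9=10). 10 + next roll (0) = 10. Cumulative: 140
Frame 10: OPEN. Sum of all frame-10 rolls (0+7) = 7. Cumulative: 147

Answer: 147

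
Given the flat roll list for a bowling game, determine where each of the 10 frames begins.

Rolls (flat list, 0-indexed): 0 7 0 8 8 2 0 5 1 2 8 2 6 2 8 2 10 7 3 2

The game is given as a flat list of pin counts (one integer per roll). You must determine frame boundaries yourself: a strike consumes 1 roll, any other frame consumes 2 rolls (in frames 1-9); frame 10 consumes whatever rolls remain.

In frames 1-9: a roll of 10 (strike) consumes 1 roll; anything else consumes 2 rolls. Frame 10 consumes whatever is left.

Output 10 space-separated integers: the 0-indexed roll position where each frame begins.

Frame 1 starts at roll index 0: rolls=0,7 (sum=7), consumes 2 rolls
Frame 2 starts at roll index 2: rolls=0,8 (sum=8), consumes 2 rolls
Frame 3 starts at roll index 4: rolls=8,2 (sum=10), consumes 2 rolls
Frame 4 starts at roll index 6: rolls=0,5 (sum=5), consumes 2 rolls
Frame 5 starts at roll index 8: rolls=1,2 (sum=3), consumes 2 rolls
Frame 6 starts at roll index 10: rolls=8,2 (sum=10), consumes 2 rolls
Frame 7 starts at roll index 12: rolls=6,2 (sum=8), consumes 2 rolls
Frame 8 starts at roll index 14: rolls=8,2 (sum=10), consumes 2 rolls
Frame 9 starts at roll index 16: roll=10 (strike), consumes 1 roll
Frame 10 starts at roll index 17: 3 remaining rolls

Answer: 0 2 4 6 8 10 12 14 16 17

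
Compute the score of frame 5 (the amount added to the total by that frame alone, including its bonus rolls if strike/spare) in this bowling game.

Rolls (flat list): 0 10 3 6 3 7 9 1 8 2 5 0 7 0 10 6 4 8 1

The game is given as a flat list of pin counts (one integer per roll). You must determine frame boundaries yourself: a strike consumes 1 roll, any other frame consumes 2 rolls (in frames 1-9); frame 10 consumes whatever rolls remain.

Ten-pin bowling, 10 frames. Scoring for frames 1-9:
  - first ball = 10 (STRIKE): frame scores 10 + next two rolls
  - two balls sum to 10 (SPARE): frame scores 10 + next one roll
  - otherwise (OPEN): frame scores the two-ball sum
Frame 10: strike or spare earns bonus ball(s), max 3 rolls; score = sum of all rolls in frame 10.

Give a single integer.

Frame 1: SPARE (0+10=10). 10 + next roll (3) = 13. Cumulative: 13
Frame 2: OPEN (3+6=9). Cumulative: 22
Frame 3: SPARE (3+7=10). 10 + next roll (9) = 19. Cumulative: 41
Frame 4: SPARE (9+1=10). 10 + next roll (8) = 18. Cumulative: 59
Frame 5: SPARE (8+2=10). 10 + next roll (5) = 15. Cumulative: 74
Frame 6: OPEN (5+0=5). Cumulative: 79
Frame 7: OPEN (7+0=7). Cumulative: 86

Answer: 15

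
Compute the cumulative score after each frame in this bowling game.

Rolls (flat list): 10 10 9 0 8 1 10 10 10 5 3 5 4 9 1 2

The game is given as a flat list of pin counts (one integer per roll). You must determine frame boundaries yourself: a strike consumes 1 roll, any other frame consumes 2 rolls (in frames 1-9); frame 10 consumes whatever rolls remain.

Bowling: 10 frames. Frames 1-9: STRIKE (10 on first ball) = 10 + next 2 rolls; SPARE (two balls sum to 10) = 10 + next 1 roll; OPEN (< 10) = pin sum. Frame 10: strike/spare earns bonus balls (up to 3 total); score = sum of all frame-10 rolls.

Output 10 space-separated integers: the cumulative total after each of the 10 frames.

Frame 1: STRIKE. 10 + next two rolls (10+9) = 29. Cumulative: 29
Frame 2: STRIKE. 10 + next two rolls (9+0) = 19. Cumulative: 48
Frame 3: OPEN (9+0=9). Cumulative: 57
Frame 4: OPEN (8+1=9). Cumulative: 66
Frame 5: STRIKE. 10 + next two rolls (10+10) = 30. Cumulative: 96
Frame 6: STRIKE. 10 + next two rolls (10+5) = 25. Cumulative: 121
Frame 7: STRIKE. 10 + next two rolls (5+3) = 18. Cumulative: 139
Frame 8: OPEN (5+3=8). Cumulative: 147
Frame 9: OPEN (5+4=9). Cumulative: 156
Frame 10: SPARE. Sum of all frame-10 rolls (9+1+2) = 12. Cumulative: 168

Answer: 29 48 57 66 96 121 139 147 156 168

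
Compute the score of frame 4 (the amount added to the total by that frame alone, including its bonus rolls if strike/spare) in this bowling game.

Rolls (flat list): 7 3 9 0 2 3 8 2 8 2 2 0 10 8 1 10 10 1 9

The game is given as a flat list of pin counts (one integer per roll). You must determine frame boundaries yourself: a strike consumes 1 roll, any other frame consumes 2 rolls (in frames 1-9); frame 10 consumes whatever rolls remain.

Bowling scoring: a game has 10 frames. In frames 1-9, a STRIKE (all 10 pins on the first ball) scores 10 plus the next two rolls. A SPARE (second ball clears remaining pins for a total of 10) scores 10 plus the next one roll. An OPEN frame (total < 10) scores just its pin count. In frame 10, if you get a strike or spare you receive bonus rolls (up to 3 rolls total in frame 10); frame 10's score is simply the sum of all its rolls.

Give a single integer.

Frame 1: SPARE (7+3=10). 10 + next roll (9) = 19. Cumulative: 19
Frame 2: OPEN (9+0=9). Cumulative: 28
Frame 3: OPEN (2+3=5). Cumulative: 33
Frame 4: SPARE (8+2=10). 10 + next roll (8) = 18. Cumulative: 51
Frame 5: SPARE (8+2=10). 10 + next roll (2) = 12. Cumulative: 63
Frame 6: OPEN (2+0=2). Cumulative: 65

Answer: 18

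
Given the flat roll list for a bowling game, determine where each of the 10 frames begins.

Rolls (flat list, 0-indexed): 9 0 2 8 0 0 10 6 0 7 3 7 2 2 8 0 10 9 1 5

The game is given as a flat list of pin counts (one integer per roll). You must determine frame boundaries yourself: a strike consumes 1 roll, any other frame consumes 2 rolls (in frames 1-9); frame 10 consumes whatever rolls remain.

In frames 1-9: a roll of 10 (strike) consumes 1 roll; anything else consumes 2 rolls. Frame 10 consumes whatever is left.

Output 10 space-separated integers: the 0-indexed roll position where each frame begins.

Answer: 0 2 4 6 7 9 11 13 15 17

Derivation:
Frame 1 starts at roll index 0: rolls=9,0 (sum=9), consumes 2 rolls
Frame 2 starts at roll index 2: rolls=2,8 (sum=10), consumes 2 rolls
Frame 3 starts at roll index 4: rolls=0,0 (sum=0), consumes 2 rolls
Frame 4 starts at roll index 6: roll=10 (strike), consumes 1 roll
Frame 5 starts at roll index 7: rolls=6,0 (sum=6), consumes 2 rolls
Frame 6 starts at roll index 9: rolls=7,3 (sum=10), consumes 2 rolls
Frame 7 starts at roll index 11: rolls=7,2 (sum=9), consumes 2 rolls
Frame 8 starts at roll index 13: rolls=2,8 (sum=10), consumes 2 rolls
Frame 9 starts at roll index 15: rolls=0,10 (sum=10), consumes 2 rolls
Frame 10 starts at roll index 17: 3 remaining rolls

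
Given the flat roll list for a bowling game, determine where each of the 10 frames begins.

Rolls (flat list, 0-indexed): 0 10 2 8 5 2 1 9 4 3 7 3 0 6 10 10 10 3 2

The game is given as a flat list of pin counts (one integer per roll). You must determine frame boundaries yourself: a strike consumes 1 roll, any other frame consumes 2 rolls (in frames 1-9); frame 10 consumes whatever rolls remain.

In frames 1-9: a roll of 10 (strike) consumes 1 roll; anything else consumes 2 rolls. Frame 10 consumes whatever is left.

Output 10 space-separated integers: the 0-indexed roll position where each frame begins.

Answer: 0 2 4 6 8 10 12 14 15 16

Derivation:
Frame 1 starts at roll index 0: rolls=0,10 (sum=10), consumes 2 rolls
Frame 2 starts at roll index 2: rolls=2,8 (sum=10), consumes 2 rolls
Frame 3 starts at roll index 4: rolls=5,2 (sum=7), consumes 2 rolls
Frame 4 starts at roll index 6: rolls=1,9 (sum=10), consumes 2 rolls
Frame 5 starts at roll index 8: rolls=4,3 (sum=7), consumes 2 rolls
Frame 6 starts at roll index 10: rolls=7,3 (sum=10), consumes 2 rolls
Frame 7 starts at roll index 12: rolls=0,6 (sum=6), consumes 2 rolls
Frame 8 starts at roll index 14: roll=10 (strike), consumes 1 roll
Frame 9 starts at roll index 15: roll=10 (strike), consumes 1 roll
Frame 10 starts at roll index 16: 3 remaining rolls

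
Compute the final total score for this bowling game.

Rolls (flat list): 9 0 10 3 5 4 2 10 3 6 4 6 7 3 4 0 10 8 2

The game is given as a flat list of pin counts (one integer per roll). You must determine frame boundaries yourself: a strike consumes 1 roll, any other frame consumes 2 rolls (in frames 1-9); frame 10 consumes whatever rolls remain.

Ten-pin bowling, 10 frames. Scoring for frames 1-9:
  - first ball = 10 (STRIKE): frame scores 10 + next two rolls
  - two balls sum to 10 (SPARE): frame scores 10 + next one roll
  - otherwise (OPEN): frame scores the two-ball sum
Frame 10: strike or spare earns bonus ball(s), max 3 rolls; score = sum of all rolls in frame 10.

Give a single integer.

Frame 1: OPEN (9+0=9). Cumulative: 9
Frame 2: STRIKE. 10 + next two rolls (3+5) = 18. Cumulative: 27
Frame 3: OPEN (3+5=8). Cumulative: 35
Frame 4: OPEN (4+2=6). Cumulative: 41
Frame 5: STRIKE. 10 + next two rolls (3+6) = 19. Cumulative: 60
Frame 6: OPEN (3+6=9). Cumulative: 69
Frame 7: SPARE (4+6=10). 10 + next roll (7) = 17. Cumulative: 86
Frame 8: SPARE (7+3=10). 10 + next roll (4) = 14. Cumulative: 100
Frame 9: OPEN (4+0=4). Cumulative: 104
Frame 10: STRIKE. Sum of all frame-10 rolls (10+8+2) = 20. Cumulative: 124

Answer: 124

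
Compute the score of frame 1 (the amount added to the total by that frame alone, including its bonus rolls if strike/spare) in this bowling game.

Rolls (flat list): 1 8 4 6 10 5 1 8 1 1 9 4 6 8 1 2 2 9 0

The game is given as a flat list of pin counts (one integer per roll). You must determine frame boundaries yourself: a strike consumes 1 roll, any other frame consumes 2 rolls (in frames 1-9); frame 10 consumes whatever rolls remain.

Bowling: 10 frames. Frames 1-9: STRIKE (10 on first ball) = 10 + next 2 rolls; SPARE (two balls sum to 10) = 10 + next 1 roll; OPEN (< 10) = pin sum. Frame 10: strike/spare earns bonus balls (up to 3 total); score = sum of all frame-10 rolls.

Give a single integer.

Answer: 9

Derivation:
Frame 1: OPEN (1+8=9). Cumulative: 9
Frame 2: SPARE (4+6=10). 10 + next roll (10) = 20. Cumulative: 29
Frame 3: STRIKE. 10 + next two rolls (5+1) = 16. Cumulative: 45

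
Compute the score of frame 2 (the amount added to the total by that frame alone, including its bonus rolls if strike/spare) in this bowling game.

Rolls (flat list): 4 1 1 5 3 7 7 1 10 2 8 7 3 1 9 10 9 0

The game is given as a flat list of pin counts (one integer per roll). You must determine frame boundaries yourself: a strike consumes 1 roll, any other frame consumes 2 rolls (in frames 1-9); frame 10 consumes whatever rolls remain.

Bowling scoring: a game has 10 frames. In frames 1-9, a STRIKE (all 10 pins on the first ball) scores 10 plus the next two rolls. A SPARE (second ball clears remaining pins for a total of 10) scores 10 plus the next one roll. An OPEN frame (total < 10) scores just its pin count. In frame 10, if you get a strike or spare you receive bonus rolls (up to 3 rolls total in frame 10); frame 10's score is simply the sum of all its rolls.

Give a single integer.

Frame 1: OPEN (4+1=5). Cumulative: 5
Frame 2: OPEN (1+5=6). Cumulative: 11
Frame 3: SPARE (3+7=10). 10 + next roll (7) = 17. Cumulative: 28
Frame 4: OPEN (7+1=8). Cumulative: 36

Answer: 6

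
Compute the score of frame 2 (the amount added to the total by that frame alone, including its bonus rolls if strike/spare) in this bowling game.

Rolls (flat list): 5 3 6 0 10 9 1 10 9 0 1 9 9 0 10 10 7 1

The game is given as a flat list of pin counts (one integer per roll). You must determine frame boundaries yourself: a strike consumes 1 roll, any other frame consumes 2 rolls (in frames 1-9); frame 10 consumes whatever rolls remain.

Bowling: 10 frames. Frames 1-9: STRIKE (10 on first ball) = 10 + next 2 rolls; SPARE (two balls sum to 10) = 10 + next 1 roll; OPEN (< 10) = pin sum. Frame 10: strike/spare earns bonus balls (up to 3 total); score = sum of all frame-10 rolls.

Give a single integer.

Answer: 6

Derivation:
Frame 1: OPEN (5+3=8). Cumulative: 8
Frame 2: OPEN (6+0=6). Cumulative: 14
Frame 3: STRIKE. 10 + next two rolls (9+1) = 20. Cumulative: 34
Frame 4: SPARE (9+1=10). 10 + next roll (10) = 20. Cumulative: 54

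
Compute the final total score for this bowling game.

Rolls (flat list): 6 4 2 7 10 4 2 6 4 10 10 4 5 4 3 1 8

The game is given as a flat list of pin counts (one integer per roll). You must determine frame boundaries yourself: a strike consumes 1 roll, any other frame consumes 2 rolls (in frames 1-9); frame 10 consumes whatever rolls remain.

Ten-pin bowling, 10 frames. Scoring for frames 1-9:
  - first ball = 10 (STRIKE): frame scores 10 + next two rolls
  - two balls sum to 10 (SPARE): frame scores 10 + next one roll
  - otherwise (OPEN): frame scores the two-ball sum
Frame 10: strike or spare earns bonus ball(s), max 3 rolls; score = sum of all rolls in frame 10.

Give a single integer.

Frame 1: SPARE (6+4=10). 10 + next roll (2) = 12. Cumulative: 12
Frame 2: OPEN (2+7=9). Cumulative: 21
Frame 3: STRIKE. 10 + next two rolls (4+2) = 16. Cumulative: 37
Frame 4: OPEN (4+2=6). Cumulative: 43
Frame 5: SPARE (6+4=10). 10 + next roll (10) = 20. Cumulative: 63
Frame 6: STRIKE. 10 + next two rolls (10+4) = 24. Cumulative: 87
Frame 7: STRIKE. 10 + next two rolls (4+5) = 19. Cumulative: 106
Frame 8: OPEN (4+5=9). Cumulative: 115
Frame 9: OPEN (4+3=7). Cumulative: 122
Frame 10: OPEN. Sum of all frame-10 rolls (1+8) = 9. Cumulative: 131

Answer: 131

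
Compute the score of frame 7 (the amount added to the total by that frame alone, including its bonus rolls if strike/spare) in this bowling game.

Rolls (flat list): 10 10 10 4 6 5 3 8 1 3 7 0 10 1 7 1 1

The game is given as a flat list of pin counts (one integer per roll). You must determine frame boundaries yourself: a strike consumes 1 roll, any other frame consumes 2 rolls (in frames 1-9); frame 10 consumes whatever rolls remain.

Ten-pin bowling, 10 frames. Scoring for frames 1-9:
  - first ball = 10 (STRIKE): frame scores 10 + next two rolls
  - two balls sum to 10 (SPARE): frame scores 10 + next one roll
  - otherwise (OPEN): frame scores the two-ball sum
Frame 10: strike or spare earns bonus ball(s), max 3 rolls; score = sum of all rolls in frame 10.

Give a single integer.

Frame 1: STRIKE. 10 + next two rolls (10+10) = 30. Cumulative: 30
Frame 2: STRIKE. 10 + next two rolls (10+4) = 24. Cumulative: 54
Frame 3: STRIKE. 10 + next two rolls (4+6) = 20. Cumulative: 74
Frame 4: SPARE (4+6=10). 10 + next roll (5) = 15. Cumulative: 89
Frame 5: OPEN (5+3=8). Cumulative: 97
Frame 6: OPEN (8+1=9). Cumulative: 106
Frame 7: SPARE (3+7=10). 10 + next roll (0) = 10. Cumulative: 116
Frame 8: SPARE (0+10=10). 10 + next roll (1) = 11. Cumulative: 127
Frame 9: OPEN (1+7=8). Cumulative: 135

Answer: 10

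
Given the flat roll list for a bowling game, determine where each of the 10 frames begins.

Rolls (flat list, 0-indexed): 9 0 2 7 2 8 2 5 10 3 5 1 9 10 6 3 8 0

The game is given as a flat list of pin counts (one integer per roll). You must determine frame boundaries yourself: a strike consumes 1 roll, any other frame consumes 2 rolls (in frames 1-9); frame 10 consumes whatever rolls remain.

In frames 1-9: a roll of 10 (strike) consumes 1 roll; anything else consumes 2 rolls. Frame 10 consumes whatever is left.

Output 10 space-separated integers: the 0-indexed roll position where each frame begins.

Frame 1 starts at roll index 0: rolls=9,0 (sum=9), consumes 2 rolls
Frame 2 starts at roll index 2: rolls=2,7 (sum=9), consumes 2 rolls
Frame 3 starts at roll index 4: rolls=2,8 (sum=10), consumes 2 rolls
Frame 4 starts at roll index 6: rolls=2,5 (sum=7), consumes 2 rolls
Frame 5 starts at roll index 8: roll=10 (strike), consumes 1 roll
Frame 6 starts at roll index 9: rolls=3,5 (sum=8), consumes 2 rolls
Frame 7 starts at roll index 11: rolls=1,9 (sum=10), consumes 2 rolls
Frame 8 starts at roll index 13: roll=10 (strike), consumes 1 roll
Frame 9 starts at roll index 14: rolls=6,3 (sum=9), consumes 2 rolls
Frame 10 starts at roll index 16: 2 remaining rolls

Answer: 0 2 4 6 8 9 11 13 14 16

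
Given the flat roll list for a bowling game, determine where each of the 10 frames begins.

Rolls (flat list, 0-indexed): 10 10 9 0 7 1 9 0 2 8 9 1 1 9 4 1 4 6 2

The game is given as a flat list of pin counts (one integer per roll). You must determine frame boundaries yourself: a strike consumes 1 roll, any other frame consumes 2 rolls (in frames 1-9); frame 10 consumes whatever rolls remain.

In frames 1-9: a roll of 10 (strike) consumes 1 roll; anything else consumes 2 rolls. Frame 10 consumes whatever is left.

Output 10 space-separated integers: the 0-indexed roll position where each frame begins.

Frame 1 starts at roll index 0: roll=10 (strike), consumes 1 roll
Frame 2 starts at roll index 1: roll=10 (strike), consumes 1 roll
Frame 3 starts at roll index 2: rolls=9,0 (sum=9), consumes 2 rolls
Frame 4 starts at roll index 4: rolls=7,1 (sum=8), consumes 2 rolls
Frame 5 starts at roll index 6: rolls=9,0 (sum=9), consumes 2 rolls
Frame 6 starts at roll index 8: rolls=2,8 (sum=10), consumes 2 rolls
Frame 7 starts at roll index 10: rolls=9,1 (sum=10), consumes 2 rolls
Frame 8 starts at roll index 12: rolls=1,9 (sum=10), consumes 2 rolls
Frame 9 starts at roll index 14: rolls=4,1 (sum=5), consumes 2 rolls
Frame 10 starts at roll index 16: 3 remaining rolls

Answer: 0 1 2 4 6 8 10 12 14 16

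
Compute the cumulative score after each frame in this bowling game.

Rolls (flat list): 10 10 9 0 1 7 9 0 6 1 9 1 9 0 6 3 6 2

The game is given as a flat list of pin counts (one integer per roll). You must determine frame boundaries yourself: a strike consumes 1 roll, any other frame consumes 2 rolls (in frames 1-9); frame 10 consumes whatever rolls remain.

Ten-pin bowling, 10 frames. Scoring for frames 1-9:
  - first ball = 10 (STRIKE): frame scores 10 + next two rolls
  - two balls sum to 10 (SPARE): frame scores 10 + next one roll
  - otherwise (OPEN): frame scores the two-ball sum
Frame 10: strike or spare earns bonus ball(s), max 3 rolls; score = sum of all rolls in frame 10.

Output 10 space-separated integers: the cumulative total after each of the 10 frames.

Answer: 29 48 57 65 74 81 100 109 118 126

Derivation:
Frame 1: STRIKE. 10 + next two rolls (10+9) = 29. Cumulative: 29
Frame 2: STRIKE. 10 + next two rolls (9+0) = 19. Cumulative: 48
Frame 3: OPEN (9+0=9). Cumulative: 57
Frame 4: OPEN (1+7=8). Cumulative: 65
Frame 5: OPEN (9+0=9). Cumulative: 74
Frame 6: OPEN (6+1=7). Cumulative: 81
Frame 7: SPARE (9+1=10). 10 + next roll (9) = 19. Cumulative: 100
Frame 8: OPEN (9+0=9). Cumulative: 109
Frame 9: OPEN (6+3=9). Cumulative: 118
Frame 10: OPEN. Sum of all frame-10 rolls (6+2) = 8. Cumulative: 126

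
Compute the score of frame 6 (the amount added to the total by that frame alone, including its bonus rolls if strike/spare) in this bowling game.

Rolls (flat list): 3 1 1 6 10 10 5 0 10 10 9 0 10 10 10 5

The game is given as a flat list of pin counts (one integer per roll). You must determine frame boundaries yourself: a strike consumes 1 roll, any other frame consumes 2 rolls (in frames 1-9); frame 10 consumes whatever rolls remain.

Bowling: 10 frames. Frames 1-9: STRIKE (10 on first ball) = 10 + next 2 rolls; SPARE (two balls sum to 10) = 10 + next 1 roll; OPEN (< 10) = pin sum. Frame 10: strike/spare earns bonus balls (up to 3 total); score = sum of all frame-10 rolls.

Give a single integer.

Frame 1: OPEN (3+1=4). Cumulative: 4
Frame 2: OPEN (1+6=7). Cumulative: 11
Frame 3: STRIKE. 10 + next two rolls (10+5) = 25. Cumulative: 36
Frame 4: STRIKE. 10 + next two rolls (5+0) = 15. Cumulative: 51
Frame 5: OPEN (5+0=5). Cumulative: 56
Frame 6: STRIKE. 10 + next two rolls (10+9) = 29. Cumulative: 85
Frame 7: STRIKE. 10 + next two rolls (9+0) = 19. Cumulative: 104
Frame 8: OPEN (9+0=9). Cumulative: 113

Answer: 29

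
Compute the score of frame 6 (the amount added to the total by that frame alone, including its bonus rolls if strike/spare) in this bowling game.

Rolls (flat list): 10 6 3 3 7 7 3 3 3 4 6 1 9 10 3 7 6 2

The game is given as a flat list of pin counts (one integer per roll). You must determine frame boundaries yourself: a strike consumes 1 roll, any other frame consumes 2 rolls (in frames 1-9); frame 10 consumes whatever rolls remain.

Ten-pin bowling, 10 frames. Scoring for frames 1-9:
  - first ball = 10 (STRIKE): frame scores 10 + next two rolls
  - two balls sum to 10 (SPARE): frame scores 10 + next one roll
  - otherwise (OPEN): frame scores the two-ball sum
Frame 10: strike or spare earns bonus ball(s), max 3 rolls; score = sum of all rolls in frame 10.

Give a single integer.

Answer: 11

Derivation:
Frame 1: STRIKE. 10 + next two rolls (6+3) = 19. Cumulative: 19
Frame 2: OPEN (6+3=9). Cumulative: 28
Frame 3: SPARE (3+7=10). 10 + next roll (7) = 17. Cumulative: 45
Frame 4: SPARE (7+3=10). 10 + next roll (3) = 13. Cumulative: 58
Frame 5: OPEN (3+3=6). Cumulative: 64
Frame 6: SPARE (4+6=10). 10 + next roll (1) = 11. Cumulative: 75
Frame 7: SPARE (1+9=10). 10 + next roll (10) = 20. Cumulative: 95
Frame 8: STRIKE. 10 + next two rolls (3+7) = 20. Cumulative: 115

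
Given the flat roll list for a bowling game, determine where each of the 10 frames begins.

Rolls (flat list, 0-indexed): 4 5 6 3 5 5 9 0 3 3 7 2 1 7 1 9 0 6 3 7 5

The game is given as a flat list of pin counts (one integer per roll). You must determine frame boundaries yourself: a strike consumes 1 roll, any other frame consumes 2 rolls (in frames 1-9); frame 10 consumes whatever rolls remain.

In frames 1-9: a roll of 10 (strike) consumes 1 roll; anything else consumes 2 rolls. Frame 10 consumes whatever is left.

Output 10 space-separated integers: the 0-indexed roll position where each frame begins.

Frame 1 starts at roll index 0: rolls=4,5 (sum=9), consumes 2 rolls
Frame 2 starts at roll index 2: rolls=6,3 (sum=9), consumes 2 rolls
Frame 3 starts at roll index 4: rolls=5,5 (sum=10), consumes 2 rolls
Frame 4 starts at roll index 6: rolls=9,0 (sum=9), consumes 2 rolls
Frame 5 starts at roll index 8: rolls=3,3 (sum=6), consumes 2 rolls
Frame 6 starts at roll index 10: rolls=7,2 (sum=9), consumes 2 rolls
Frame 7 starts at roll index 12: rolls=1,7 (sum=8), consumes 2 rolls
Frame 8 starts at roll index 14: rolls=1,9 (sum=10), consumes 2 rolls
Frame 9 starts at roll index 16: rolls=0,6 (sum=6), consumes 2 rolls
Frame 10 starts at roll index 18: 3 remaining rolls

Answer: 0 2 4 6 8 10 12 14 16 18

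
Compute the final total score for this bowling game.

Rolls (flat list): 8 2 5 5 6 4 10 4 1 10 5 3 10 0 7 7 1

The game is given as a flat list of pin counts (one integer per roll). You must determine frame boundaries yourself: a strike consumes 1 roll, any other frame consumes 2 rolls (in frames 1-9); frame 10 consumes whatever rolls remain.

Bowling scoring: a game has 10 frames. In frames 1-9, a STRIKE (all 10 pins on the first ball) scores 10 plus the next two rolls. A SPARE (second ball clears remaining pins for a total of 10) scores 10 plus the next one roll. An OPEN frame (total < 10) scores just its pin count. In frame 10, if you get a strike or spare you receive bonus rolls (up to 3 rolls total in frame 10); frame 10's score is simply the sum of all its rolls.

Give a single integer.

Frame 1: SPARE (8+2=10). 10 + next roll (5) = 15. Cumulative: 15
Frame 2: SPARE (5+5=10). 10 + next roll (6) = 16. Cumulative: 31
Frame 3: SPARE (6+4=10). 10 + next roll (10) = 20. Cumulative: 51
Frame 4: STRIKE. 10 + next two rolls (4+1) = 15. Cumulative: 66
Frame 5: OPEN (4+1=5). Cumulative: 71
Frame 6: STRIKE. 10 + next two rolls (5+3) = 18. Cumulative: 89
Frame 7: OPEN (5+3=8). Cumulative: 97
Frame 8: STRIKE. 10 + next two rolls (0+7) = 17. Cumulative: 114
Frame 9: OPEN (0+7=7). Cumulative: 121
Frame 10: OPEN. Sum of all frame-10 rolls (7+1) = 8. Cumulative: 129

Answer: 129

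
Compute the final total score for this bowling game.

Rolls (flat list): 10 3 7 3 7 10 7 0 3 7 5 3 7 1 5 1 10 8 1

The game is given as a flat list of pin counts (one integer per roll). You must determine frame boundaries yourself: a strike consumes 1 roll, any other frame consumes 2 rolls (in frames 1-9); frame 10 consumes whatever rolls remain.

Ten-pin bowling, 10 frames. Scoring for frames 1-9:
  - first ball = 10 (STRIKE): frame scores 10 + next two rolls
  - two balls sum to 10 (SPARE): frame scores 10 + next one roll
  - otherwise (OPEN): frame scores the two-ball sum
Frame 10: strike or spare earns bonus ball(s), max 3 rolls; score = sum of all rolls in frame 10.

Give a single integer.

Frame 1: STRIKE. 10 + next two rolls (3+7) = 20. Cumulative: 20
Frame 2: SPARE (3+7=10). 10 + next roll (3) = 13. Cumulative: 33
Frame 3: SPARE (3+7=10). 10 + next roll (10) = 20. Cumulative: 53
Frame 4: STRIKE. 10 + next two rolls (7+0) = 17. Cumulative: 70
Frame 5: OPEN (7+0=7). Cumulative: 77
Frame 6: SPARE (3+7=10). 10 + next roll (5) = 15. Cumulative: 92
Frame 7: OPEN (5+3=8). Cumulative: 100
Frame 8: OPEN (7+1=8). Cumulative: 108
Frame 9: OPEN (5+1=6). Cumulative: 114
Frame 10: STRIKE. Sum of all frame-10 rolls (10+8+1) = 19. Cumulative: 133

Answer: 133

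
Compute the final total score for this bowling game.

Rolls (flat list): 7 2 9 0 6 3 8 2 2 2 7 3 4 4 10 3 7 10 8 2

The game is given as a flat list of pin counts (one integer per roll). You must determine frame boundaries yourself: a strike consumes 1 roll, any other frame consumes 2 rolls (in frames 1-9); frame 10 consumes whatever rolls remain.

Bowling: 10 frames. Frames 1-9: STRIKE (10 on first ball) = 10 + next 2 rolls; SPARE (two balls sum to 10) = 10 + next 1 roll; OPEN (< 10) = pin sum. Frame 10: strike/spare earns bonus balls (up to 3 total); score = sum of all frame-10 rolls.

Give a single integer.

Answer: 125

Derivation:
Frame 1: OPEN (7+2=9). Cumulative: 9
Frame 2: OPEN (9+0=9). Cumulative: 18
Frame 3: OPEN (6+3=9). Cumulative: 27
Frame 4: SPARE (8+2=10). 10 + next roll (2) = 12. Cumulative: 39
Frame 5: OPEN (2+2=4). Cumulative: 43
Frame 6: SPARE (7+3=10). 10 + next roll (4) = 14. Cumulative: 57
Frame 7: OPEN (4+4=8). Cumulative: 65
Frame 8: STRIKE. 10 + next two rolls (3+7) = 20. Cumulative: 85
Frame 9: SPARE (3+7=10). 10 + next roll (10) = 20. Cumulative: 105
Frame 10: STRIKE. Sum of all frame-10 rolls (10+8+2) = 20. Cumulative: 125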